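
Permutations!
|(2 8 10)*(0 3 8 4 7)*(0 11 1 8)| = |(0 3)(1 8 10 2 4 7 11)| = 14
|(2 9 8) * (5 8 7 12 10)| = 7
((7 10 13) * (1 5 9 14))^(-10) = (1 9)(5 14)(7 13 10)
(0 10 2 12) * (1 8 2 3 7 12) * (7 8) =(0 10 3 8 2 1 7 12) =[10, 7, 1, 8, 4, 5, 6, 12, 2, 9, 3, 11, 0]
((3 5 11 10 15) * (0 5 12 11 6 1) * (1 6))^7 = (0 5 1)(3 11 15 12 10)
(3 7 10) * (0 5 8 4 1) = (0 5 8 4 1)(3 7 10) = [5, 0, 2, 7, 1, 8, 6, 10, 4, 9, 3]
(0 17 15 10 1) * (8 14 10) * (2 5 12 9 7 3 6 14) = (0 17 15 8 2 5 12 9 7 3 6 14 10 1) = [17, 0, 5, 6, 4, 12, 14, 3, 2, 7, 1, 11, 9, 13, 10, 8, 16, 15]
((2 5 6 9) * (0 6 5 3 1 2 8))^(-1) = (0 8 9 6)(1 3 2)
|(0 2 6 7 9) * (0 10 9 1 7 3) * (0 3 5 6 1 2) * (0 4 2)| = 10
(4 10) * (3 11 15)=(3 11 15)(4 10)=[0, 1, 2, 11, 10, 5, 6, 7, 8, 9, 4, 15, 12, 13, 14, 3]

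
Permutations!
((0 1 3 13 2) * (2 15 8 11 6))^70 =(0 6 8 13 1 2 11 15 3) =((0 1 3 13 15 8 11 6 2))^70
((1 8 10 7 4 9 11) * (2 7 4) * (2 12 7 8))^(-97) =((1 2 8 10 4 9 11)(7 12))^(-97) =(1 2 8 10 4 9 11)(7 12)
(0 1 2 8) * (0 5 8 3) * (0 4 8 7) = (0 1 2 3 4 8 5 7) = [1, 2, 3, 4, 8, 7, 6, 0, 5]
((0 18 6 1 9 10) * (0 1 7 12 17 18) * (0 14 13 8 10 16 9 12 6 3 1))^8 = ((0 14 13 8 10)(1 12 17 18 3)(6 7)(9 16))^8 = (0 8 14 10 13)(1 18 12 3 17)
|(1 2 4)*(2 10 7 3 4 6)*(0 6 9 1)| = |(0 6 2 9 1 10 7 3 4)| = 9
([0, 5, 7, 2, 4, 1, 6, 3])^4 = [0, 1, 7, 2, 4, 5, 6, 3]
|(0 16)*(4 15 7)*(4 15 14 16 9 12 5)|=|(0 9 12 5 4 14 16)(7 15)|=14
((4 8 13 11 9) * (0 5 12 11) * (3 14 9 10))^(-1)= (0 13 8 4 9 14 3 10 11 12 5)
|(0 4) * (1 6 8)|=6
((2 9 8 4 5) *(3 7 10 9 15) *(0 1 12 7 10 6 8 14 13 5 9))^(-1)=(0 10 3 15 2 5 13 14 9 4 8 6 7 12 1)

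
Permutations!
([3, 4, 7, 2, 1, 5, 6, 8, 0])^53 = (0 7 3 8 2)(1 4)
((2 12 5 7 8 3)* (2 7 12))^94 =(12)(3 7 8)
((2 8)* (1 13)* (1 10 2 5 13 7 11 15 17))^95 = ((1 7 11 15 17)(2 8 5 13 10))^95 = (17)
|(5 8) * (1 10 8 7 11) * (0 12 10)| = 8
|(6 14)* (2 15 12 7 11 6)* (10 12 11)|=|(2 15 11 6 14)(7 10 12)|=15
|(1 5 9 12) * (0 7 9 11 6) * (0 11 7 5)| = |(0 5 7 9 12 1)(6 11)| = 6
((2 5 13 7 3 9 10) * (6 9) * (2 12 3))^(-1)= (2 7 13 5)(3 12 10 9 6)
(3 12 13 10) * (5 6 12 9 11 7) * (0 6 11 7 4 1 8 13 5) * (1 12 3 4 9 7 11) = (0 6 3 7)(1 8 13 10 4 12 5)(9 11) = [6, 8, 2, 7, 12, 1, 3, 0, 13, 11, 4, 9, 5, 10]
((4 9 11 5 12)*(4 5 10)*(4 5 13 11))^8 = (5 11 12 10 13)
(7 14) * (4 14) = (4 14 7) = [0, 1, 2, 3, 14, 5, 6, 4, 8, 9, 10, 11, 12, 13, 7]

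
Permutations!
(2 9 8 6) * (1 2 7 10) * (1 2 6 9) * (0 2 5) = (0 2 1 6 7 10 5)(8 9) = [2, 6, 1, 3, 4, 0, 7, 10, 9, 8, 5]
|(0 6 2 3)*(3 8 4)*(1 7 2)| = |(0 6 1 7 2 8 4 3)| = 8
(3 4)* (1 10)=[0, 10, 2, 4, 3, 5, 6, 7, 8, 9, 1]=(1 10)(3 4)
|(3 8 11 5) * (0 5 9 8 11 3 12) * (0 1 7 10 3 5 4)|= |(0 4)(1 7 10 3 11 9 8 5 12)|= 18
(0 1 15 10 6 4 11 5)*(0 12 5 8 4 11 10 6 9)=[1, 15, 2, 3, 10, 12, 11, 7, 4, 0, 9, 8, 5, 13, 14, 6]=(0 1 15 6 11 8 4 10 9)(5 12)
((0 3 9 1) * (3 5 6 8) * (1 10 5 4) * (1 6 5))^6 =((0 4 6 8 3 9 10 1))^6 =(0 10 3 6)(1 9 8 4)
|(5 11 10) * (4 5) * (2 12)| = 4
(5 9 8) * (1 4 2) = (1 4 2)(5 9 8) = [0, 4, 1, 3, 2, 9, 6, 7, 5, 8]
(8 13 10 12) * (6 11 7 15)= (6 11 7 15)(8 13 10 12)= [0, 1, 2, 3, 4, 5, 11, 15, 13, 9, 12, 7, 8, 10, 14, 6]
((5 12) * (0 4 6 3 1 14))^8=(0 6 1)(3 14 4)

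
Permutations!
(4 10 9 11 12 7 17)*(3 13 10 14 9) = (3 13 10)(4 14 9 11 12 7 17) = [0, 1, 2, 13, 14, 5, 6, 17, 8, 11, 3, 12, 7, 10, 9, 15, 16, 4]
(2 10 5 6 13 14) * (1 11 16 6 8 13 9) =(1 11 16 6 9)(2 10 5 8 13 14) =[0, 11, 10, 3, 4, 8, 9, 7, 13, 1, 5, 16, 12, 14, 2, 15, 6]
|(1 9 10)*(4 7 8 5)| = |(1 9 10)(4 7 8 5)| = 12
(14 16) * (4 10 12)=(4 10 12)(14 16)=[0, 1, 2, 3, 10, 5, 6, 7, 8, 9, 12, 11, 4, 13, 16, 15, 14]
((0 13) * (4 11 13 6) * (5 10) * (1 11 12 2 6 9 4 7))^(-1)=((0 9 4 12 2 6 7 1 11 13)(5 10))^(-1)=(0 13 11 1 7 6 2 12 4 9)(5 10)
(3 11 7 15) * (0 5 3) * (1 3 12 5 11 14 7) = (0 11 1 3 14 7 15)(5 12) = [11, 3, 2, 14, 4, 12, 6, 15, 8, 9, 10, 1, 5, 13, 7, 0]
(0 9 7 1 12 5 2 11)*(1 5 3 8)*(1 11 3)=[9, 12, 3, 8, 4, 2, 6, 5, 11, 7, 10, 0, 1]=(0 9 7 5 2 3 8 11)(1 12)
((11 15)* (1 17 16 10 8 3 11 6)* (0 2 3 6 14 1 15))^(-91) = ((0 2 3 11)(1 17 16 10 8 6 15 14))^(-91) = (0 2 3 11)(1 6 16 14 8 17 15 10)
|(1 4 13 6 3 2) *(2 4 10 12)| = |(1 10 12 2)(3 4 13 6)| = 4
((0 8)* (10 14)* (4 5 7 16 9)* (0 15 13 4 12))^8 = ((0 8 15 13 4 5 7 16 9 12)(10 14))^8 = (0 9 7 4 15)(5 13 8 12 16)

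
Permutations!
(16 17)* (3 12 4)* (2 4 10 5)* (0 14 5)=[14, 1, 4, 12, 3, 2, 6, 7, 8, 9, 0, 11, 10, 13, 5, 15, 17, 16]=(0 14 5 2 4 3 12 10)(16 17)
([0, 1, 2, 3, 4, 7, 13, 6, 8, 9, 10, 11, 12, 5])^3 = (5 13 6 7)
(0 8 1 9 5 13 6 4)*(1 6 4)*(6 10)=(0 8 10 6 1 9 5 13 4)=[8, 9, 2, 3, 0, 13, 1, 7, 10, 5, 6, 11, 12, 4]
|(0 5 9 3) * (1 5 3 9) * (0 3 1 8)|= 4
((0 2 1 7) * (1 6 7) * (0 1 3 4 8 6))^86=((0 2)(1 3 4 8 6 7))^86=(1 4 6)(3 8 7)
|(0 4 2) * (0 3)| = |(0 4 2 3)| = 4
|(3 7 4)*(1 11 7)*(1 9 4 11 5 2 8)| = 12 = |(1 5 2 8)(3 9 4)(7 11)|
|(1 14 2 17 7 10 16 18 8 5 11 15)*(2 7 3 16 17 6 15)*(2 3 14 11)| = |(1 11 3 16 18 8 5 2 6 15)(7 10 17 14)| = 20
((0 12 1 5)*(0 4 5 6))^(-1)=(0 6 1 12)(4 5)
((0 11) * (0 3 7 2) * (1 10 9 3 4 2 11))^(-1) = (0 2 4 11 7 3 9 10 1)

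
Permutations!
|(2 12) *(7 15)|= 2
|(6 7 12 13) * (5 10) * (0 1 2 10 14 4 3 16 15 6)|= 14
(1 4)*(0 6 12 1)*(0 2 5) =(0 6 12 1 4 2 5) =[6, 4, 5, 3, 2, 0, 12, 7, 8, 9, 10, 11, 1]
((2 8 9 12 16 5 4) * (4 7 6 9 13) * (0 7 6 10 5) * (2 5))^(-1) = ((0 7 10 2 8 13 4 5 6 9 12 16))^(-1) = (0 16 12 9 6 5 4 13 8 2 10 7)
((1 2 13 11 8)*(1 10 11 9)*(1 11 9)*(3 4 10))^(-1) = (1 13 2)(3 8 11 9 10 4)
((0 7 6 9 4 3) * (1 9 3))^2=((0 7 6 3)(1 9 4))^2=(0 6)(1 4 9)(3 7)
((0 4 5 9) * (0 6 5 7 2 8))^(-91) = ((0 4 7 2 8)(5 9 6))^(-91) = (0 8 2 7 4)(5 6 9)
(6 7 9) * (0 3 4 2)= (0 3 4 2)(6 7 9)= [3, 1, 0, 4, 2, 5, 7, 9, 8, 6]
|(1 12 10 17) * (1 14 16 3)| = |(1 12 10 17 14 16 3)| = 7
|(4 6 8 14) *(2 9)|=|(2 9)(4 6 8 14)|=4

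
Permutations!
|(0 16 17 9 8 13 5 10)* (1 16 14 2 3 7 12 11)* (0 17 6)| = 30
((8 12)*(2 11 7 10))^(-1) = ((2 11 7 10)(8 12))^(-1) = (2 10 7 11)(8 12)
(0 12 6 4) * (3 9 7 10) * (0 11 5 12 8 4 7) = (0 8 4 11 5 12 6 7 10 3 9) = [8, 1, 2, 9, 11, 12, 7, 10, 4, 0, 3, 5, 6]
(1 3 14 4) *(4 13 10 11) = (1 3 14 13 10 11 4) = [0, 3, 2, 14, 1, 5, 6, 7, 8, 9, 11, 4, 12, 10, 13]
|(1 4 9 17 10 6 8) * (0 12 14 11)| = 28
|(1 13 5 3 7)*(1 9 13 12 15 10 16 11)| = 30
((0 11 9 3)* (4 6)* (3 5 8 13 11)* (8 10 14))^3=((0 3)(4 6)(5 10 14 8 13 11 9))^3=(0 3)(4 6)(5 8 9 14 11 10 13)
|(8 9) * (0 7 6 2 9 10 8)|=10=|(0 7 6 2 9)(8 10)|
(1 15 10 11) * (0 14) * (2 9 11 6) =[14, 15, 9, 3, 4, 5, 2, 7, 8, 11, 6, 1, 12, 13, 0, 10] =(0 14)(1 15 10 6 2 9 11)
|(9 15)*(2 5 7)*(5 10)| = 4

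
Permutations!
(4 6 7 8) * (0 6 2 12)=(0 6 7 8 4 2 12)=[6, 1, 12, 3, 2, 5, 7, 8, 4, 9, 10, 11, 0]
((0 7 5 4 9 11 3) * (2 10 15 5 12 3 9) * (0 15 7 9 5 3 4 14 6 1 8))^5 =(0 6 11 8 14 9 1 5)(3 15) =((0 9 11 5 14 6 1 8)(2 10 7 12 4)(3 15))^5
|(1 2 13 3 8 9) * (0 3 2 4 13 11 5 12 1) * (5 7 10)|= 36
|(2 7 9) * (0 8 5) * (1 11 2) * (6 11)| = 6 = |(0 8 5)(1 6 11 2 7 9)|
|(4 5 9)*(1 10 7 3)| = |(1 10 7 3)(4 5 9)| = 12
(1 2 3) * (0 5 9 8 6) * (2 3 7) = (0 5 9 8 6)(1 3)(2 7) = [5, 3, 7, 1, 4, 9, 0, 2, 6, 8]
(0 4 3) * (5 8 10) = [4, 1, 2, 0, 3, 8, 6, 7, 10, 9, 5] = (0 4 3)(5 8 10)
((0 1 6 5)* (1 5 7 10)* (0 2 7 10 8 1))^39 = (0 10 6 1 8 7 2 5)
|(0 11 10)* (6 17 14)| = 3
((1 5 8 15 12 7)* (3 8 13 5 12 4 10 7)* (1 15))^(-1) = ((1 12 3 8)(4 10 7 15)(5 13))^(-1) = (1 8 3 12)(4 15 7 10)(5 13)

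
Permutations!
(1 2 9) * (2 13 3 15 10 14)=(1 13 3 15 10 14 2 9)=[0, 13, 9, 15, 4, 5, 6, 7, 8, 1, 14, 11, 12, 3, 2, 10]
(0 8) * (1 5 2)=[8, 5, 1, 3, 4, 2, 6, 7, 0]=(0 8)(1 5 2)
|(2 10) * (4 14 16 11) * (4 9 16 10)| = |(2 4 14 10)(9 16 11)| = 12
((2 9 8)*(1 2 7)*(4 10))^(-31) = (1 7 8 9 2)(4 10)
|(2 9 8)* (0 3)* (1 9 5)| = 10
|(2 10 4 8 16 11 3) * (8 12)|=8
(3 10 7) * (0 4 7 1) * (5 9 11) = (0 4 7 3 10 1)(5 9 11) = [4, 0, 2, 10, 7, 9, 6, 3, 8, 11, 1, 5]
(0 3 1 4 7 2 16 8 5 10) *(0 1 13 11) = (0 3 13 11)(1 4 7 2 16 8 5 10) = [3, 4, 16, 13, 7, 10, 6, 2, 5, 9, 1, 0, 12, 11, 14, 15, 8]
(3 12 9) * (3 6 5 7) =(3 12 9 6 5 7) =[0, 1, 2, 12, 4, 7, 5, 3, 8, 6, 10, 11, 9]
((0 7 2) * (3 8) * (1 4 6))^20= (8)(0 2 7)(1 6 4)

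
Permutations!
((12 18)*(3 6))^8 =((3 6)(12 18))^8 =(18)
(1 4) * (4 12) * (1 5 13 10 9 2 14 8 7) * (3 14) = [0, 12, 3, 14, 5, 13, 6, 1, 7, 2, 9, 11, 4, 10, 8] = (1 12 4 5 13 10 9 2 3 14 8 7)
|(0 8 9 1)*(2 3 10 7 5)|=20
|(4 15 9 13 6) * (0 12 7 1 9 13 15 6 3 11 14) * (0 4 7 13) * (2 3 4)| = |(0 12 13 4 6 7 1 9 15)(2 3 11 14)| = 36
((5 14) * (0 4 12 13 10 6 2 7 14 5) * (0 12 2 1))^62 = (0 2 14 13 6)(1 4 7 12 10)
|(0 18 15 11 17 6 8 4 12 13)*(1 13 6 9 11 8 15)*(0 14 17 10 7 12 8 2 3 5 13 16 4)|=|(0 18 1 16 4 8)(2 3 5 13 14 17 9 11 10 7 12 6 15)|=78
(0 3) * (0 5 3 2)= (0 2)(3 5)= [2, 1, 0, 5, 4, 3]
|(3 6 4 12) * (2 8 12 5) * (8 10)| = |(2 10 8 12 3 6 4 5)| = 8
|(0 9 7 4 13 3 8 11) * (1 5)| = |(0 9 7 4 13 3 8 11)(1 5)| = 8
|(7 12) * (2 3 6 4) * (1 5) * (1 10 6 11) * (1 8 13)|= 10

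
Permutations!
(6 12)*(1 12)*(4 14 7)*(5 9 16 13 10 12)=(1 5 9 16 13 10 12 6)(4 14 7)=[0, 5, 2, 3, 14, 9, 1, 4, 8, 16, 12, 11, 6, 10, 7, 15, 13]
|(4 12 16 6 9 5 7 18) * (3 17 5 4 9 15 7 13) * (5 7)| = |(3 17 7 18 9 4 12 16 6 15 5 13)| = 12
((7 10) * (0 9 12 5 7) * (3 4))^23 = (0 10 7 5 12 9)(3 4)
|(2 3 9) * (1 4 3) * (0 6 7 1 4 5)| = |(0 6 7 1 5)(2 4 3 9)| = 20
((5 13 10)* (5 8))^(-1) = ((5 13 10 8))^(-1) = (5 8 10 13)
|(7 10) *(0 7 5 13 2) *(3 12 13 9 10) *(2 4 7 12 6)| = |(0 12 13 4 7 3 6 2)(5 9 10)| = 24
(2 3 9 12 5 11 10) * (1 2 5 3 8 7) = (1 2 8 7)(3 9 12)(5 11 10) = [0, 2, 8, 9, 4, 11, 6, 1, 7, 12, 5, 10, 3]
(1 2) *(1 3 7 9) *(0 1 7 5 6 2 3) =(0 1 3 5 6 2)(7 9) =[1, 3, 0, 5, 4, 6, 2, 9, 8, 7]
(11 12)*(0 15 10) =[15, 1, 2, 3, 4, 5, 6, 7, 8, 9, 0, 12, 11, 13, 14, 10] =(0 15 10)(11 12)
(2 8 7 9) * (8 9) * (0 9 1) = (0 9 2 1)(7 8) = [9, 0, 1, 3, 4, 5, 6, 8, 7, 2]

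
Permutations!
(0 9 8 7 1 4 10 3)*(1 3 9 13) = (0 13 1 4 10 9 8 7 3) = [13, 4, 2, 0, 10, 5, 6, 3, 7, 8, 9, 11, 12, 1]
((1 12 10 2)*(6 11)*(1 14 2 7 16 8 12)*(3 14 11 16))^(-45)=(2 12)(3 16)(6 7)(8 14)(10 11)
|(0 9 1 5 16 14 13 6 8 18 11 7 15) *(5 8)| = |(0 9 1 8 18 11 7 15)(5 16 14 13 6)| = 40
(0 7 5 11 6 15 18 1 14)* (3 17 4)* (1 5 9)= [7, 14, 2, 17, 3, 11, 15, 9, 8, 1, 10, 6, 12, 13, 0, 18, 16, 4, 5]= (0 7 9 1 14)(3 17 4)(5 11 6 15 18)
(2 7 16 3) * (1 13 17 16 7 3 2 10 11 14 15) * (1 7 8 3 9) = (1 13 17 16 2 9)(3 10 11 14 15 7 8) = [0, 13, 9, 10, 4, 5, 6, 8, 3, 1, 11, 14, 12, 17, 15, 7, 2, 16]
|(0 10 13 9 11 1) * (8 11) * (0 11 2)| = |(0 10 13 9 8 2)(1 11)| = 6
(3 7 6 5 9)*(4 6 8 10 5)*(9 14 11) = (3 7 8 10 5 14 11 9)(4 6) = [0, 1, 2, 7, 6, 14, 4, 8, 10, 3, 5, 9, 12, 13, 11]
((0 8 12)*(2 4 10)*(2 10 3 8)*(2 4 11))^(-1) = (0 12 8 3 4)(2 11)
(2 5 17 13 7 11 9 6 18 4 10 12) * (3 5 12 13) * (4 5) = [0, 1, 12, 4, 10, 17, 18, 11, 8, 6, 13, 9, 2, 7, 14, 15, 16, 3, 5] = (2 12)(3 4 10 13 7 11 9 6 18 5 17)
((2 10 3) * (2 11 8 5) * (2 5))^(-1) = (2 8 11 3 10)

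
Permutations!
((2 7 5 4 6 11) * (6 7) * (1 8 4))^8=(1 7 8 5 4)(2 11 6)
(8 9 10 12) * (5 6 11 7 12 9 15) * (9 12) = (5 6 11 7 9 10 12 8 15) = [0, 1, 2, 3, 4, 6, 11, 9, 15, 10, 12, 7, 8, 13, 14, 5]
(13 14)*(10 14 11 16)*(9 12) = [0, 1, 2, 3, 4, 5, 6, 7, 8, 12, 14, 16, 9, 11, 13, 15, 10] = (9 12)(10 14 13 11 16)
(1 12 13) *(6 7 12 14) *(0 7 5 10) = (0 7 12 13 1 14 6 5 10) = [7, 14, 2, 3, 4, 10, 5, 12, 8, 9, 0, 11, 13, 1, 6]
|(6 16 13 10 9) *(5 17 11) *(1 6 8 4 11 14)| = 12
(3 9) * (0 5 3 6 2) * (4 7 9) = (0 5 3 4 7 9 6 2) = [5, 1, 0, 4, 7, 3, 2, 9, 8, 6]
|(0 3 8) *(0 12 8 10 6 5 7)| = 6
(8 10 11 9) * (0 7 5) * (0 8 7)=(5 8 10 11 9 7)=[0, 1, 2, 3, 4, 8, 6, 5, 10, 7, 11, 9]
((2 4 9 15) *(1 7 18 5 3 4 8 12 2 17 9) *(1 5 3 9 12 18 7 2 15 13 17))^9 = ((1 2 8 18 3 4 5 9 13 17 12 15))^9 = (1 17 5 18)(2 12 9 3)(4 8 15 13)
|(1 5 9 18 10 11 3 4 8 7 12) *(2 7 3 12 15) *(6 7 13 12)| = 12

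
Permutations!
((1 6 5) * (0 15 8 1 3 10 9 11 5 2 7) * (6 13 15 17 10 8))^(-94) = ((0 17 10 9 11 5 3 8 1 13 15 6 2 7))^(-94) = (0 11 1 2 10 3 15)(5 13 7 9 8 6 17)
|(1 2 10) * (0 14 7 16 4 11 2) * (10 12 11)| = |(0 14 7 16 4 10 1)(2 12 11)| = 21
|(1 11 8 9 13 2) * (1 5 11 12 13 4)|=|(1 12 13 2 5 11 8 9 4)|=9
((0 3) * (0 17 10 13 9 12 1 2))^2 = ((0 3 17 10 13 9 12 1 2))^2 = (0 17 13 12 2 3 10 9 1)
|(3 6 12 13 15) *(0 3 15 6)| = |(15)(0 3)(6 12 13)| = 6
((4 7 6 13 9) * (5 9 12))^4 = (4 12 7 5 6 9 13)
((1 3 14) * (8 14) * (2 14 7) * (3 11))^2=(1 3 7 14 11 8 2)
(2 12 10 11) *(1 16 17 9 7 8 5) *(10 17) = (1 16 10 11 2 12 17 9 7 8 5) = [0, 16, 12, 3, 4, 1, 6, 8, 5, 7, 11, 2, 17, 13, 14, 15, 10, 9]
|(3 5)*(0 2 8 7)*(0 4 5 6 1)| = 9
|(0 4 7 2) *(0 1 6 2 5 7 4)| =6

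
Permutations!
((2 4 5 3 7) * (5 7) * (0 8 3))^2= ((0 8 3 5)(2 4 7))^2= (0 3)(2 7 4)(5 8)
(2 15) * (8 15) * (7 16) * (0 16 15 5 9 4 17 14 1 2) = (0 16 7 15)(1 2 8 5 9 4 17 14) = [16, 2, 8, 3, 17, 9, 6, 15, 5, 4, 10, 11, 12, 13, 1, 0, 7, 14]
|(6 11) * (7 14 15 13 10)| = |(6 11)(7 14 15 13 10)| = 10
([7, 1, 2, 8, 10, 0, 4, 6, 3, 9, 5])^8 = (0 6 10)(4 5 7)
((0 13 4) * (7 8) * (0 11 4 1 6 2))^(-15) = (13)(4 11)(7 8)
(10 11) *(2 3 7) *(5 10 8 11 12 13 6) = (2 3 7)(5 10 12 13 6)(8 11) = [0, 1, 3, 7, 4, 10, 5, 2, 11, 9, 12, 8, 13, 6]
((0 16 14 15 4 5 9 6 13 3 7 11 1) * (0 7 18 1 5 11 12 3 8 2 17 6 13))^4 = ((0 16 14 15 4 11 5 9 13 8 2 17 6)(1 7 12 3 18))^4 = (0 4 13 6 15 9 17 14 5 2 16 11 8)(1 18 3 12 7)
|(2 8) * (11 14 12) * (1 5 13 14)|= 6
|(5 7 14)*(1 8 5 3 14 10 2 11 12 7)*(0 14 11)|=|(0 14 3 11 12 7 10 2)(1 8 5)|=24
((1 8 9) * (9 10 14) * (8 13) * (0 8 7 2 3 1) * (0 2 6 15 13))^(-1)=(0 1 3 2 9 14 10 8)(6 7 13 15)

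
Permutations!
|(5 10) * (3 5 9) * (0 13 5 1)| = 7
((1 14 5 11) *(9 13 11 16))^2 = ((1 14 5 16 9 13 11))^2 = (1 5 9 11 14 16 13)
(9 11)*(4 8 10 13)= (4 8 10 13)(9 11)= [0, 1, 2, 3, 8, 5, 6, 7, 10, 11, 13, 9, 12, 4]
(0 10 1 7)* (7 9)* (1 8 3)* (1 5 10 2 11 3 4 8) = (0 2 11 3 5 10 1 9 7)(4 8) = [2, 9, 11, 5, 8, 10, 6, 0, 4, 7, 1, 3]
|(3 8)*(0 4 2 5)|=4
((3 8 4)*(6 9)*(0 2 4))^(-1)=(0 8 3 4 2)(6 9)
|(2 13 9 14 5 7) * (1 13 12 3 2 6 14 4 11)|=|(1 13 9 4 11)(2 12 3)(5 7 6 14)|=60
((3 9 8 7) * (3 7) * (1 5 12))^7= ((1 5 12)(3 9 8))^7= (1 5 12)(3 9 8)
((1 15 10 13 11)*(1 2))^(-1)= (1 2 11 13 10 15)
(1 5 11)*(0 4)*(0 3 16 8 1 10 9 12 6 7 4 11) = [11, 5, 2, 16, 3, 0, 7, 4, 1, 12, 9, 10, 6, 13, 14, 15, 8] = (0 11 10 9 12 6 7 4 3 16 8 1 5)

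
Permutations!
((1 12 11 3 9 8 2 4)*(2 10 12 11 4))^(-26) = (1 12 8 3)(4 10 9 11)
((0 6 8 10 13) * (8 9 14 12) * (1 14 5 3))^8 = ((0 6 9 5 3 1 14 12 8 10 13))^8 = (0 8 1 9 13 12 3 6 10 14 5)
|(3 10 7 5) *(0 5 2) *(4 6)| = |(0 5 3 10 7 2)(4 6)| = 6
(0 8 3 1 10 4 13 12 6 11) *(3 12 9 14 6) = (0 8 12 3 1 10 4 13 9 14 6 11) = [8, 10, 2, 1, 13, 5, 11, 7, 12, 14, 4, 0, 3, 9, 6]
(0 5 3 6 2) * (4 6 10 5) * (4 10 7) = (0 10 5 3 7 4 6 2) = [10, 1, 0, 7, 6, 3, 2, 4, 8, 9, 5]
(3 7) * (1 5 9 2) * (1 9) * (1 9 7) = (1 5 9 2 7 3) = [0, 5, 7, 1, 4, 9, 6, 3, 8, 2]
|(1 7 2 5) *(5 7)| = 2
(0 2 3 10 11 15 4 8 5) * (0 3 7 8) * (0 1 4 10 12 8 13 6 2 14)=(0 14)(1 4)(2 7 13 6)(3 12 8 5)(10 11 15)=[14, 4, 7, 12, 1, 3, 2, 13, 5, 9, 11, 15, 8, 6, 0, 10]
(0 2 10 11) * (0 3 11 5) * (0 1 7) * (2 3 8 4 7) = (0 3 11 8 4 7)(1 2 10 5) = [3, 2, 10, 11, 7, 1, 6, 0, 4, 9, 5, 8]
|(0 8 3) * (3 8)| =2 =|(8)(0 3)|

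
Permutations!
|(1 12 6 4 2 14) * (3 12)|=|(1 3 12 6 4 2 14)|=7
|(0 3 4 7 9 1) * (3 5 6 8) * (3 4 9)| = |(0 5 6 8 4 7 3 9 1)| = 9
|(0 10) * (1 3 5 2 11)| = |(0 10)(1 3 5 2 11)| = 10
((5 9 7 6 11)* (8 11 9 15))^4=(15)(6 9 7)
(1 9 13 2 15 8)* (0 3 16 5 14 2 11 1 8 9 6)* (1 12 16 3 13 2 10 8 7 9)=(0 13 11 12 16 5 14 10 8 7 9 2 15 1 6)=[13, 6, 15, 3, 4, 14, 0, 9, 7, 2, 8, 12, 16, 11, 10, 1, 5]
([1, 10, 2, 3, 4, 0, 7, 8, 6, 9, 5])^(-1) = [5, 0, 2, 3, 4, 10, 8, 6, 7, 9, 1]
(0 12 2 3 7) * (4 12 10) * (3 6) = (0 10 4 12 2 6 3 7) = [10, 1, 6, 7, 12, 5, 3, 0, 8, 9, 4, 11, 2]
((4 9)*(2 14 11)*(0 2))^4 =(14)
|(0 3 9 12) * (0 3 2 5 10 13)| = |(0 2 5 10 13)(3 9 12)| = 15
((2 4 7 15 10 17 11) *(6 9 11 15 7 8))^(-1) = ((2 4 8 6 9 11)(10 17 15))^(-1) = (2 11 9 6 8 4)(10 15 17)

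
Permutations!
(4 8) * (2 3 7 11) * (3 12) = (2 12 3 7 11)(4 8) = [0, 1, 12, 7, 8, 5, 6, 11, 4, 9, 10, 2, 3]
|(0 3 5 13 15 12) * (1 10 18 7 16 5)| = |(0 3 1 10 18 7 16 5 13 15 12)| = 11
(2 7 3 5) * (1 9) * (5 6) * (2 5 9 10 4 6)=(1 10 4 6 9)(2 7 3)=[0, 10, 7, 2, 6, 5, 9, 3, 8, 1, 4]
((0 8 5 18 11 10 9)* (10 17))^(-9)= ((0 8 5 18 11 17 10 9))^(-9)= (0 9 10 17 11 18 5 8)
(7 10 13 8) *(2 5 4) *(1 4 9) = (1 4 2 5 9)(7 10 13 8) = [0, 4, 5, 3, 2, 9, 6, 10, 7, 1, 13, 11, 12, 8]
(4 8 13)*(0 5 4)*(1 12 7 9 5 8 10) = (0 8 13)(1 12 7 9 5 4 10) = [8, 12, 2, 3, 10, 4, 6, 9, 13, 5, 1, 11, 7, 0]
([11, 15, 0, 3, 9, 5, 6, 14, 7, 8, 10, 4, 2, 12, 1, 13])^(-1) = (0 2 12 13 15 1 14 7 8 9 4 11)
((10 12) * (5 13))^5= (5 13)(10 12)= ((5 13)(10 12))^5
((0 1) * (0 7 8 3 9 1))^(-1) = (1 9 3 8 7)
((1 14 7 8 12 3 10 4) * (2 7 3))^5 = ((1 14 3 10 4)(2 7 8 12))^5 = (14)(2 7 8 12)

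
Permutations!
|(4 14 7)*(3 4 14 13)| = |(3 4 13)(7 14)| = 6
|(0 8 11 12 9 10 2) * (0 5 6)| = |(0 8 11 12 9 10 2 5 6)| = 9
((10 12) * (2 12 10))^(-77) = (2 12)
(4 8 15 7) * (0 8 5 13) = (0 8 15 7 4 5 13) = [8, 1, 2, 3, 5, 13, 6, 4, 15, 9, 10, 11, 12, 0, 14, 7]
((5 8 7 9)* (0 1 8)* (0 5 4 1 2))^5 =(9)(0 2) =((0 2)(1 8 7 9 4))^5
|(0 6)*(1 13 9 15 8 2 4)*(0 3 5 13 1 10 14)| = 12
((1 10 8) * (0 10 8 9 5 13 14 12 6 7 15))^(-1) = (0 15 7 6 12 14 13 5 9 10)(1 8)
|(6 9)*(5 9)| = 3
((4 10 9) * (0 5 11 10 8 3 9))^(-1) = (0 10 11 5)(3 8 4 9)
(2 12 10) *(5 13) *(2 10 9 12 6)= (2 6)(5 13)(9 12)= [0, 1, 6, 3, 4, 13, 2, 7, 8, 12, 10, 11, 9, 5]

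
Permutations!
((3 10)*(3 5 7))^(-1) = (3 7 5 10)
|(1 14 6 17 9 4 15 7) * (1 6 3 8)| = 12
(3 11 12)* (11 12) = (3 12) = [0, 1, 2, 12, 4, 5, 6, 7, 8, 9, 10, 11, 3]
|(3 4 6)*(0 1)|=|(0 1)(3 4 6)|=6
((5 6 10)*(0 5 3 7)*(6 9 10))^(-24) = ((0 5 9 10 3 7))^(-24) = (10)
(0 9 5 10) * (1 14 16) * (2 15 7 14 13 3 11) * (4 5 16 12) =[9, 13, 15, 11, 5, 10, 6, 14, 8, 16, 0, 2, 4, 3, 12, 7, 1] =(0 9 16 1 13 3 11 2 15 7 14 12 4 5 10)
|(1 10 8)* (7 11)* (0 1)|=|(0 1 10 8)(7 11)|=4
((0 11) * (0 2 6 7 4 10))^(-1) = (0 10 4 7 6 2 11) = ((0 11 2 6 7 4 10))^(-1)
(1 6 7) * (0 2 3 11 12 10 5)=[2, 6, 3, 11, 4, 0, 7, 1, 8, 9, 5, 12, 10]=(0 2 3 11 12 10 5)(1 6 7)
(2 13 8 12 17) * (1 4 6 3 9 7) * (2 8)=(1 4 6 3 9 7)(2 13)(8 12 17)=[0, 4, 13, 9, 6, 5, 3, 1, 12, 7, 10, 11, 17, 2, 14, 15, 16, 8]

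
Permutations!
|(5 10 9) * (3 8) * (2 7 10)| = 10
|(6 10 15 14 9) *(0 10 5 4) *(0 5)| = |(0 10 15 14 9 6)(4 5)| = 6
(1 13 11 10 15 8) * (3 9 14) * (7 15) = [0, 13, 2, 9, 4, 5, 6, 15, 1, 14, 7, 10, 12, 11, 3, 8] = (1 13 11 10 7 15 8)(3 9 14)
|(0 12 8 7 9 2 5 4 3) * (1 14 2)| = |(0 12 8 7 9 1 14 2 5 4 3)| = 11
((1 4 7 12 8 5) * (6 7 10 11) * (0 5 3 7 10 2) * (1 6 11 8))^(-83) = (0 3 2 8 4 10 1 6 12 5 7)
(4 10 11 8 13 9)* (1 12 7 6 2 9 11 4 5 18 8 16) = (1 12 7 6 2 9 5 18 8 13 11 16)(4 10) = [0, 12, 9, 3, 10, 18, 2, 6, 13, 5, 4, 16, 7, 11, 14, 15, 1, 17, 8]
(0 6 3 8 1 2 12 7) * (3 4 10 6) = (0 3 8 1 2 12 7)(4 10 6) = [3, 2, 12, 8, 10, 5, 4, 0, 1, 9, 6, 11, 7]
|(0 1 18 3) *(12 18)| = |(0 1 12 18 3)| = 5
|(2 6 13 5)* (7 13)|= |(2 6 7 13 5)|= 5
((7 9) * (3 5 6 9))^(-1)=((3 5 6 9 7))^(-1)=(3 7 9 6 5)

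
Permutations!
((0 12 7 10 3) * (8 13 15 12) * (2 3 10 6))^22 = ((0 8 13 15 12 7 6 2 3))^22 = (0 12 3 15 2 13 6 8 7)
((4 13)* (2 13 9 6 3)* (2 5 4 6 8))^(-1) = (2 8 9 4 5 3 6 13)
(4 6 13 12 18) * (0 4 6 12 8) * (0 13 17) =[4, 1, 2, 3, 12, 5, 17, 7, 13, 9, 10, 11, 18, 8, 14, 15, 16, 0, 6] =(0 4 12 18 6 17)(8 13)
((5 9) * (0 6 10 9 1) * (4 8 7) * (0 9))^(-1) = (0 10 6)(1 5 9)(4 7 8)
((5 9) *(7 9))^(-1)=((5 7 9))^(-1)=(5 9 7)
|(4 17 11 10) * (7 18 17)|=|(4 7 18 17 11 10)|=6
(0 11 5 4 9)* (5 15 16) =(0 11 15 16 5 4 9) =[11, 1, 2, 3, 9, 4, 6, 7, 8, 0, 10, 15, 12, 13, 14, 16, 5]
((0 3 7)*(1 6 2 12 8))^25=((0 3 7)(1 6 2 12 8))^25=(12)(0 3 7)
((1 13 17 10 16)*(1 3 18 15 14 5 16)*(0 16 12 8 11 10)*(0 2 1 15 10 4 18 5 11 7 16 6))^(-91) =((0 6)(1 13 17 2)(3 5 12 8 7 16)(4 18 10 15 14 11))^(-91) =(0 6)(1 13 17 2)(3 16 7 8 12 5)(4 11 14 15 10 18)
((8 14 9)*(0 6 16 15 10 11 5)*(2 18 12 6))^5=(0 16)(2 15)(5 6)(8 9 14)(10 18)(11 12)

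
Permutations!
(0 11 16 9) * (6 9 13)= (0 11 16 13 6 9)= [11, 1, 2, 3, 4, 5, 9, 7, 8, 0, 10, 16, 12, 6, 14, 15, 13]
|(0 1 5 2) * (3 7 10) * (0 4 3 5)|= 6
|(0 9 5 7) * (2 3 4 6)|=|(0 9 5 7)(2 3 4 6)|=4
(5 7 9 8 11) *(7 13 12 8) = (5 13 12 8 11)(7 9) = [0, 1, 2, 3, 4, 13, 6, 9, 11, 7, 10, 5, 8, 12]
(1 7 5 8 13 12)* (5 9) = (1 7 9 5 8 13 12) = [0, 7, 2, 3, 4, 8, 6, 9, 13, 5, 10, 11, 1, 12]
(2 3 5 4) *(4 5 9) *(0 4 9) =[4, 1, 3, 0, 2, 5, 6, 7, 8, 9] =(9)(0 4 2 3)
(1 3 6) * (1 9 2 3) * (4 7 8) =(2 3 6 9)(4 7 8) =[0, 1, 3, 6, 7, 5, 9, 8, 4, 2]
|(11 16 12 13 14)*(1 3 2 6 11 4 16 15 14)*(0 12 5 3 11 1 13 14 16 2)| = 12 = |(0 12 14 4 2 6 1 11 15 16 5 3)|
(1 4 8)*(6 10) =(1 4 8)(6 10) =[0, 4, 2, 3, 8, 5, 10, 7, 1, 9, 6]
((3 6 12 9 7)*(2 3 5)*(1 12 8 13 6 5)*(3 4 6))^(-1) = (1 7 9 12)(2 5 3 13 8 6 4) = ((1 12 9 7)(2 4 6 8 13 3 5))^(-1)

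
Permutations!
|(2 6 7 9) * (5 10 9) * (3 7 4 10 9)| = |(2 6 4 10 3 7 5 9)| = 8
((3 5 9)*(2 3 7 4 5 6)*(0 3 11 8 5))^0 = (11)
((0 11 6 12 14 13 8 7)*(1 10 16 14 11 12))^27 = (0 10 7 1 8 6 13 11 14 12 16)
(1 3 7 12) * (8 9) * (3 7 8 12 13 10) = [0, 7, 2, 8, 4, 5, 6, 13, 9, 12, 3, 11, 1, 10] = (1 7 13 10 3 8 9 12)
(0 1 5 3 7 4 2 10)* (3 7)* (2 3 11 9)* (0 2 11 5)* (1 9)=(0 9 11 1)(2 10)(3 5 7 4)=[9, 0, 10, 5, 3, 7, 6, 4, 8, 11, 2, 1]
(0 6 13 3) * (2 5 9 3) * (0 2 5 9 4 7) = (0 6 13 5 4 7)(2 9 3) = [6, 1, 9, 2, 7, 4, 13, 0, 8, 3, 10, 11, 12, 5]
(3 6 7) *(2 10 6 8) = (2 10 6 7 3 8) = [0, 1, 10, 8, 4, 5, 7, 3, 2, 9, 6]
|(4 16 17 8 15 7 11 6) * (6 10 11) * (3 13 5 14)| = 28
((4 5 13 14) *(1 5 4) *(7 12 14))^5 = (1 14 12 7 13 5)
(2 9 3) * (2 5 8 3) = (2 9)(3 5 8) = [0, 1, 9, 5, 4, 8, 6, 7, 3, 2]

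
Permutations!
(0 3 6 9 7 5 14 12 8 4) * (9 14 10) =(0 3 6 14 12 8 4)(5 10 9 7) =[3, 1, 2, 6, 0, 10, 14, 5, 4, 7, 9, 11, 8, 13, 12]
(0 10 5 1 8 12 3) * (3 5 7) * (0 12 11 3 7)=(0 10)(1 8 11 3 12 5)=[10, 8, 2, 12, 4, 1, 6, 7, 11, 9, 0, 3, 5]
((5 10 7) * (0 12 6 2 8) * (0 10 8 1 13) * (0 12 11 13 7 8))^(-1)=(0 5 7 1 2 6 12 13 11)(8 10)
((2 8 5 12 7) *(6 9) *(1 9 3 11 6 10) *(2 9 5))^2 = ((1 5 12 7 9 10)(2 8)(3 11 6))^2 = (1 12 9)(3 6 11)(5 7 10)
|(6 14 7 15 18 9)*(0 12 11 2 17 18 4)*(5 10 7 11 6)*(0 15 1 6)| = |(0 12)(1 6 14 11 2 17 18 9 5 10 7)(4 15)| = 22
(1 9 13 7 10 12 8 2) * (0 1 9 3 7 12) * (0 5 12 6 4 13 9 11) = (0 1 3 7 10 5 12 8 2 11)(4 13 6) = [1, 3, 11, 7, 13, 12, 4, 10, 2, 9, 5, 0, 8, 6]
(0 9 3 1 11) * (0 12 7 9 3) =(0 3 1 11 12 7 9) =[3, 11, 2, 1, 4, 5, 6, 9, 8, 0, 10, 12, 7]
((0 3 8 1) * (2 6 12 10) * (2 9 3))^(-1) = ((0 2 6 12 10 9 3 8 1))^(-1) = (0 1 8 3 9 10 12 6 2)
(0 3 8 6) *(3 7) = (0 7 3 8 6) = [7, 1, 2, 8, 4, 5, 0, 3, 6]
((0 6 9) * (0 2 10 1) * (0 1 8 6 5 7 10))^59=(0 10 9 5 8 2 7 6)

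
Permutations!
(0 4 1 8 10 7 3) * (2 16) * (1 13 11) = (0 4 13 11 1 8 10 7 3)(2 16) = [4, 8, 16, 0, 13, 5, 6, 3, 10, 9, 7, 1, 12, 11, 14, 15, 2]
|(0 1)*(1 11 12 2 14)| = |(0 11 12 2 14 1)| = 6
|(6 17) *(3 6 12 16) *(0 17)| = 6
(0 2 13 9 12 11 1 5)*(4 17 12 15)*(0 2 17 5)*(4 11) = (0 17 12 4 5 2 13 9 15 11 1) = [17, 0, 13, 3, 5, 2, 6, 7, 8, 15, 10, 1, 4, 9, 14, 11, 16, 12]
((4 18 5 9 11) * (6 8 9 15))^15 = ((4 18 5 15 6 8 9 11))^15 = (4 11 9 8 6 15 5 18)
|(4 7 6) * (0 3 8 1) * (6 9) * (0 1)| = |(0 3 8)(4 7 9 6)| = 12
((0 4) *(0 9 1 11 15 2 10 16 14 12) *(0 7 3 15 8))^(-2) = (0 11 9)(1 4 8)(2 3 12 16)(7 14 10 15)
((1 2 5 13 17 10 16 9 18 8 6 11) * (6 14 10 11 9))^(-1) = (1 11 17 13 5 2)(6 16 10 14 8 18 9)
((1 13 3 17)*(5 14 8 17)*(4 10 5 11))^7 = ((1 13 3 11 4 10 5 14 8 17))^7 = (1 14 4 13 8 10 3 17 5 11)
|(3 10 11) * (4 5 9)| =3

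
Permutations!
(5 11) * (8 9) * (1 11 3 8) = (1 11 5 3 8 9) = [0, 11, 2, 8, 4, 3, 6, 7, 9, 1, 10, 5]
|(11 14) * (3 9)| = 2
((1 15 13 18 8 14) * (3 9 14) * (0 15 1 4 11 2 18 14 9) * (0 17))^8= (0 8 11 13 17 18 4 15 3 2 14)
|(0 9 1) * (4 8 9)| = |(0 4 8 9 1)| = 5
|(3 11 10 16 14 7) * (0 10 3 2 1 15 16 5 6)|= 12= |(0 10 5 6)(1 15 16 14 7 2)(3 11)|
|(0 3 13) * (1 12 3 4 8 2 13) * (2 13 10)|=12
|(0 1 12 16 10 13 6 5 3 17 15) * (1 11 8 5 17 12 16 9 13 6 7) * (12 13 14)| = |(0 11 8 5 3 13 7 1 16 10 6 17 15)(9 14 12)| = 39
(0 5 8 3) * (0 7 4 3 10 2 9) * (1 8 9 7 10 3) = (0 5 9)(1 8 3 10 2 7 4) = [5, 8, 7, 10, 1, 9, 6, 4, 3, 0, 2]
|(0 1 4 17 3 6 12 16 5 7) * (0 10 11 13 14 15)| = |(0 1 4 17 3 6 12 16 5 7 10 11 13 14 15)| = 15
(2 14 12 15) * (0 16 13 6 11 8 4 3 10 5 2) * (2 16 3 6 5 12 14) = (0 3 10 12 15)(4 6 11 8)(5 16 13) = [3, 1, 2, 10, 6, 16, 11, 7, 4, 9, 12, 8, 15, 5, 14, 0, 13]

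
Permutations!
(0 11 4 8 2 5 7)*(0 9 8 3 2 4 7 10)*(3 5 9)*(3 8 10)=(0 11 7 8 4 5 3 2 9 10)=[11, 1, 9, 2, 5, 3, 6, 8, 4, 10, 0, 7]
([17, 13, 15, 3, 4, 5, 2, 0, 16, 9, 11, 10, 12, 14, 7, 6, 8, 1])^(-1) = (0 7 14 13 1 17)(2 6 15)(8 16)(10 11)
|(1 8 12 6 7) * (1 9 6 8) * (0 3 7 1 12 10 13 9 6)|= 10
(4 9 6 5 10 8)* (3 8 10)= (10)(3 8 4 9 6 5)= [0, 1, 2, 8, 9, 3, 5, 7, 4, 6, 10]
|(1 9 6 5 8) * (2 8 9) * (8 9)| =6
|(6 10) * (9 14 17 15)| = 4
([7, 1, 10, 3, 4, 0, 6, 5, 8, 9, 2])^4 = (10)(0 7 5)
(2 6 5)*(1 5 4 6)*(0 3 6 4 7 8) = (0 3 6 7 8)(1 5 2) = [3, 5, 1, 6, 4, 2, 7, 8, 0]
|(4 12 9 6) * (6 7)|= 5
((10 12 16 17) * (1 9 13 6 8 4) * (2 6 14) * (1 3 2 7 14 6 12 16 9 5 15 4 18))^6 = ((1 5 15 4 3 2 12 9 13 6 8 18)(7 14)(10 16 17))^6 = (1 12)(2 18)(3 8)(4 6)(5 9)(13 15)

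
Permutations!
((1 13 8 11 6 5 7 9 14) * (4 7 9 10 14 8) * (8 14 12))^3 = (1 7 8 5)(4 12 6 14)(9 13 10 11)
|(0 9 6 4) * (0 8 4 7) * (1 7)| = 10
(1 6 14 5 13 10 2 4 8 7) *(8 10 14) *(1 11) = (1 6 8 7 11)(2 4 10)(5 13 14) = [0, 6, 4, 3, 10, 13, 8, 11, 7, 9, 2, 1, 12, 14, 5]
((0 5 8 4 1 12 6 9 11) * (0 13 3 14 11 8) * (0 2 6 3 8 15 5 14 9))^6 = (0 1 2 8 15 11 3)(4 5 13 9 14 12 6)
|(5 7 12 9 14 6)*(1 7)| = 7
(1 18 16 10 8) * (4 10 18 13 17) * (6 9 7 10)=(1 13 17 4 6 9 7 10 8)(16 18)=[0, 13, 2, 3, 6, 5, 9, 10, 1, 7, 8, 11, 12, 17, 14, 15, 18, 4, 16]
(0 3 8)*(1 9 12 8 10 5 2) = (0 3 10 5 2 1 9 12 8) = [3, 9, 1, 10, 4, 2, 6, 7, 0, 12, 5, 11, 8]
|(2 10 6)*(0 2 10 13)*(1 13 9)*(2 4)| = 6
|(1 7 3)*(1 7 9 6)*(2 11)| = |(1 9 6)(2 11)(3 7)| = 6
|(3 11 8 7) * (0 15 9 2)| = 4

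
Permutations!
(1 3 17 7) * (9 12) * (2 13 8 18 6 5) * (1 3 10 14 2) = [0, 10, 13, 17, 4, 1, 5, 3, 18, 12, 14, 11, 9, 8, 2, 15, 16, 7, 6] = (1 10 14 2 13 8 18 6 5)(3 17 7)(9 12)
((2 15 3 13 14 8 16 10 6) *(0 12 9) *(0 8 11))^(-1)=((0 12 9 8 16 10 6 2 15 3 13 14 11))^(-1)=(0 11 14 13 3 15 2 6 10 16 8 9 12)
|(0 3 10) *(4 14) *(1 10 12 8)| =|(0 3 12 8 1 10)(4 14)| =6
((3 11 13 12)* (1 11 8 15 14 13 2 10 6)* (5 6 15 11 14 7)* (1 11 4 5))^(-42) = (15)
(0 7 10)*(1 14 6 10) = [7, 14, 2, 3, 4, 5, 10, 1, 8, 9, 0, 11, 12, 13, 6] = (0 7 1 14 6 10)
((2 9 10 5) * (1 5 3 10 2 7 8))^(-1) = ((1 5 7 8)(2 9)(3 10))^(-1) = (1 8 7 5)(2 9)(3 10)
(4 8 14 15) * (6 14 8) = (4 6 14 15) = [0, 1, 2, 3, 6, 5, 14, 7, 8, 9, 10, 11, 12, 13, 15, 4]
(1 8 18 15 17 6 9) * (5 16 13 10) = (1 8 18 15 17 6 9)(5 16 13 10) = [0, 8, 2, 3, 4, 16, 9, 7, 18, 1, 5, 11, 12, 10, 14, 17, 13, 6, 15]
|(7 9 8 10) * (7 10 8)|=2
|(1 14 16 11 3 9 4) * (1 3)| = |(1 14 16 11)(3 9 4)| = 12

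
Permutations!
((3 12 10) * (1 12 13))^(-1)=(1 13 3 10 12)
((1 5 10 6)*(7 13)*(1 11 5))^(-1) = ((5 10 6 11)(7 13))^(-1) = (5 11 6 10)(7 13)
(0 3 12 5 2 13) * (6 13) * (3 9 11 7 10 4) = (0 9 11 7 10 4 3 12 5 2 6 13) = [9, 1, 6, 12, 3, 2, 13, 10, 8, 11, 4, 7, 5, 0]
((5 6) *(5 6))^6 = ((6))^6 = (6)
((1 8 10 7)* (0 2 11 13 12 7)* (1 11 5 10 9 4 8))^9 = (0 2 5 10)(7 11 13 12)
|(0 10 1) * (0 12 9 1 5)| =3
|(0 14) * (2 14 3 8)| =5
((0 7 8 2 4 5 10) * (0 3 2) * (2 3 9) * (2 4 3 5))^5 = (0 8 7)(2 4 9 10 5 3)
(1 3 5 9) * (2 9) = [0, 3, 9, 5, 4, 2, 6, 7, 8, 1] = (1 3 5 2 9)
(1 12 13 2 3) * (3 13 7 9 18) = (1 12 7 9 18 3)(2 13) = [0, 12, 13, 1, 4, 5, 6, 9, 8, 18, 10, 11, 7, 2, 14, 15, 16, 17, 3]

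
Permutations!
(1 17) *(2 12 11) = [0, 17, 12, 3, 4, 5, 6, 7, 8, 9, 10, 2, 11, 13, 14, 15, 16, 1] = (1 17)(2 12 11)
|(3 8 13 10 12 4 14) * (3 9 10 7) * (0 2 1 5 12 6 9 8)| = 33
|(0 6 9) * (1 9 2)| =|(0 6 2 1 9)| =5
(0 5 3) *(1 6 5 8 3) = (0 8 3)(1 6 5) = [8, 6, 2, 0, 4, 1, 5, 7, 3]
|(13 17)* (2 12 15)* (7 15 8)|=10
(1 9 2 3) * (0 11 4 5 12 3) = [11, 9, 0, 1, 5, 12, 6, 7, 8, 2, 10, 4, 3] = (0 11 4 5 12 3 1 9 2)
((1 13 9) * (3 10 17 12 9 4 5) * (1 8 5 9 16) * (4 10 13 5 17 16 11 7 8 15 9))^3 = ((1 5 3 13 10 16)(7 8 17 12 11)(9 15))^3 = (1 13)(3 16)(5 10)(7 12 8 11 17)(9 15)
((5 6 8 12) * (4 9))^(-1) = (4 9)(5 12 8 6)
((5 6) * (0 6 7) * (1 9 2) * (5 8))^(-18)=((0 6 8 5 7)(1 9 2))^(-18)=(9)(0 8 7 6 5)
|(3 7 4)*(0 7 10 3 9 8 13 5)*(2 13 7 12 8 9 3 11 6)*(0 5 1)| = 12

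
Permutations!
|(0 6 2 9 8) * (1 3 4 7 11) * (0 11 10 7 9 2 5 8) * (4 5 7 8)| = |(0 6 7 10 8 11 1 3 5 4 9)| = 11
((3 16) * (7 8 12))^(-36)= (16)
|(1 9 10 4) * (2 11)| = |(1 9 10 4)(2 11)| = 4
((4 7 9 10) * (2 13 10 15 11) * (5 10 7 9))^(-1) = (2 11 15 9 4 10 5 7 13)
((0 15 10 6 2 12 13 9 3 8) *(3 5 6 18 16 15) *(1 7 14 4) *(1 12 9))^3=(1 4)(2 6 5 9)(7 12)(10 15 16 18)(13 14)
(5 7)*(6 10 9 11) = (5 7)(6 10 9 11) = [0, 1, 2, 3, 4, 7, 10, 5, 8, 11, 9, 6]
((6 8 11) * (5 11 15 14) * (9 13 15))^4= (5 9)(6 15)(8 14)(11 13)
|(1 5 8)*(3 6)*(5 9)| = 4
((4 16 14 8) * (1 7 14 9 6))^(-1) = ((1 7 14 8 4 16 9 6))^(-1) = (1 6 9 16 4 8 14 7)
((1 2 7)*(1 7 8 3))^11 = ((1 2 8 3))^11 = (1 3 8 2)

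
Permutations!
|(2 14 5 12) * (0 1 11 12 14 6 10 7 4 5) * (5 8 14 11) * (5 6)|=|(0 1 6 10 7 4 8 14)(2 5 11 12)|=8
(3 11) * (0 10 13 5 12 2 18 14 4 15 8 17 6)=(0 10 13 5 12 2 18 14 4 15 8 17 6)(3 11)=[10, 1, 18, 11, 15, 12, 0, 7, 17, 9, 13, 3, 2, 5, 4, 8, 16, 6, 14]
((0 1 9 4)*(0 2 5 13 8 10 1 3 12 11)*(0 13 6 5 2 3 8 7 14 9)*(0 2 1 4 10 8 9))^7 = (0 13 3 9 7 12 10 14 11 4)(1 2)(5 6)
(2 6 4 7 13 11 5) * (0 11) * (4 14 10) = (0 11 5 2 6 14 10 4 7 13) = [11, 1, 6, 3, 7, 2, 14, 13, 8, 9, 4, 5, 12, 0, 10]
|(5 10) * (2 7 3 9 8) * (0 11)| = 10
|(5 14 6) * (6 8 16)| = 5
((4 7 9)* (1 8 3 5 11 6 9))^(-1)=(1 7 4 9 6 11 5 3 8)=((1 8 3 5 11 6 9 4 7))^(-1)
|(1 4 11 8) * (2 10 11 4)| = |(1 2 10 11 8)| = 5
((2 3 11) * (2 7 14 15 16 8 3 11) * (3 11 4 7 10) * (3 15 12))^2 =(2 7 12)(3 4 14)(8 10 16 11 15)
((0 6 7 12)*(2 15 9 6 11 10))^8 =((0 11 10 2 15 9 6 7 12))^8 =(0 12 7 6 9 15 2 10 11)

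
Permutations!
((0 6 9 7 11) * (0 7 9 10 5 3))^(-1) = (0 3 5 10 6)(7 11) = ((0 6 10 5 3)(7 11))^(-1)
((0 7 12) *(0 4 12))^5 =(0 7)(4 12)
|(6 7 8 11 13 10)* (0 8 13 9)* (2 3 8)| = |(0 2 3 8 11 9)(6 7 13 10)| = 12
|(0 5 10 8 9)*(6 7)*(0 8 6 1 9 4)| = |(0 5 10 6 7 1 9 8 4)| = 9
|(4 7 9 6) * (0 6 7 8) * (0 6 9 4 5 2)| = 8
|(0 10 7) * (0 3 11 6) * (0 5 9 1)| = |(0 10 7 3 11 6 5 9 1)| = 9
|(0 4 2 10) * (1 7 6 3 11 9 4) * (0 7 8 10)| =|(0 1 8 10 7 6 3 11 9 4 2)| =11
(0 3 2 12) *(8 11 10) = (0 3 2 12)(8 11 10) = [3, 1, 12, 2, 4, 5, 6, 7, 11, 9, 8, 10, 0]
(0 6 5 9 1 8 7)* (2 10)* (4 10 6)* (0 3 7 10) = [4, 8, 6, 7, 0, 9, 5, 3, 10, 1, 2] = (0 4)(1 8 10 2 6 5 9)(3 7)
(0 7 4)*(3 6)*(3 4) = (0 7 3 6 4) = [7, 1, 2, 6, 0, 5, 4, 3]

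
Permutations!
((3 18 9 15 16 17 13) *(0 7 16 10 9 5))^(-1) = (0 5 18 3 13 17 16 7)(9 10 15)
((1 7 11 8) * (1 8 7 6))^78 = ((1 6)(7 11))^78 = (11)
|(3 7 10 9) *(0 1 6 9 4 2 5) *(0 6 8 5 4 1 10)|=18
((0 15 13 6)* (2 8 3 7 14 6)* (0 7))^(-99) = (0 2)(3 13)(8 15)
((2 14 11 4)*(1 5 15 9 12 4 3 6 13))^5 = ((1 5 15 9 12 4 2 14 11 3 6 13))^5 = (1 4 6 9 11 5 2 13 12 3 15 14)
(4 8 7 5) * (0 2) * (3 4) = (0 2)(3 4 8 7 5) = [2, 1, 0, 4, 8, 3, 6, 5, 7]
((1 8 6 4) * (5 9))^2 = (9)(1 6)(4 8)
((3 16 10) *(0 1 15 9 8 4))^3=(16)(0 9)(1 8)(4 15)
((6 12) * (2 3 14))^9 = (14)(6 12)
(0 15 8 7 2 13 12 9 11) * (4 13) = [15, 1, 4, 3, 13, 5, 6, 2, 7, 11, 10, 0, 9, 12, 14, 8] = (0 15 8 7 2 4 13 12 9 11)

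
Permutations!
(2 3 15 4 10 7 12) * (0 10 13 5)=(0 10 7 12 2 3 15 4 13 5)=[10, 1, 3, 15, 13, 0, 6, 12, 8, 9, 7, 11, 2, 5, 14, 4]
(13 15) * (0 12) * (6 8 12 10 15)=(0 10 15 13 6 8 12)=[10, 1, 2, 3, 4, 5, 8, 7, 12, 9, 15, 11, 0, 6, 14, 13]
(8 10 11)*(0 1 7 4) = (0 1 7 4)(8 10 11) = [1, 7, 2, 3, 0, 5, 6, 4, 10, 9, 11, 8]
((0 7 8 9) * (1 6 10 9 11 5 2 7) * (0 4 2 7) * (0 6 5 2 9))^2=(0 5 8 2 10 1 7 11 6)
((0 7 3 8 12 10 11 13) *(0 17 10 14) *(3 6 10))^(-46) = (0 12 3 13 10 7 14 8 17 11 6)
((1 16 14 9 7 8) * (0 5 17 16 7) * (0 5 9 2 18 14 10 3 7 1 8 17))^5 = ((0 9 5)(2 18 14)(3 7 17 16 10))^5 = (0 5 9)(2 14 18)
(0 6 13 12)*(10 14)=[6, 1, 2, 3, 4, 5, 13, 7, 8, 9, 14, 11, 0, 12, 10]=(0 6 13 12)(10 14)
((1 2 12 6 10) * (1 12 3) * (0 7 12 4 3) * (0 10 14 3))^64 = (0 14 10 12 1)(2 7 3 4 6)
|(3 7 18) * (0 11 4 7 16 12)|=|(0 11 4 7 18 3 16 12)|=8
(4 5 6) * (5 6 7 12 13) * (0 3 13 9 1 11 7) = (0 3 13 5)(1 11 7 12 9)(4 6) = [3, 11, 2, 13, 6, 0, 4, 12, 8, 1, 10, 7, 9, 5]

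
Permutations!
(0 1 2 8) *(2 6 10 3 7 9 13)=(0 1 6 10 3 7 9 13 2 8)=[1, 6, 8, 7, 4, 5, 10, 9, 0, 13, 3, 11, 12, 2]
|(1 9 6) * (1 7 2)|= |(1 9 6 7 2)|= 5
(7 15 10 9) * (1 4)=(1 4)(7 15 10 9)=[0, 4, 2, 3, 1, 5, 6, 15, 8, 7, 9, 11, 12, 13, 14, 10]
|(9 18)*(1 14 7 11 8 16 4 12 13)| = 18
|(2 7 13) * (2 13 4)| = 3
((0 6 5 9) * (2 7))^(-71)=((0 6 5 9)(2 7))^(-71)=(0 6 5 9)(2 7)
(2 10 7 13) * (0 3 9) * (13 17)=(0 3 9)(2 10 7 17 13)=[3, 1, 10, 9, 4, 5, 6, 17, 8, 0, 7, 11, 12, 2, 14, 15, 16, 13]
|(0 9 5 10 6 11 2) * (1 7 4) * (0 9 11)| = 21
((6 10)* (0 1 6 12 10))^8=((0 1 6)(10 12))^8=(12)(0 6 1)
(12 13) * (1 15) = (1 15)(12 13) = [0, 15, 2, 3, 4, 5, 6, 7, 8, 9, 10, 11, 13, 12, 14, 1]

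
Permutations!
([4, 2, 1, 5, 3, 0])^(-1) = [5, 2, 1, 4, 0, 3]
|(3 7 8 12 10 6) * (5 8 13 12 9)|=|(3 7 13 12 10 6)(5 8 9)|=6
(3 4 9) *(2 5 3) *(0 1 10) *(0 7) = (0 1 10 7)(2 5 3 4 9) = [1, 10, 5, 4, 9, 3, 6, 0, 8, 2, 7]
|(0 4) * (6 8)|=2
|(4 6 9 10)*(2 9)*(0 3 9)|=7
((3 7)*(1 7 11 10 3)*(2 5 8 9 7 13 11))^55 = (1 2)(3 7)(5 13)(8 11)(9 10)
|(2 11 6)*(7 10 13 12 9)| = |(2 11 6)(7 10 13 12 9)| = 15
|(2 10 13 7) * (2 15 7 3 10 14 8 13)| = 6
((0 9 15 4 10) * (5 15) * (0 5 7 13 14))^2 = (0 7 14 9 13)(4 5)(10 15)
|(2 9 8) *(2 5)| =4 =|(2 9 8 5)|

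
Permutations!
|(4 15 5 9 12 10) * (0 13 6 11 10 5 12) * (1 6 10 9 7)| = |(0 13 10 4 15 12 5 7 1 6 11 9)| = 12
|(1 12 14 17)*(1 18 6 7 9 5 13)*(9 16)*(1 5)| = 18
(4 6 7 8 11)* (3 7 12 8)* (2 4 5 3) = (2 4 6 12 8 11 5 3 7) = [0, 1, 4, 7, 6, 3, 12, 2, 11, 9, 10, 5, 8]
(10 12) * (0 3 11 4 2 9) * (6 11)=(0 3 6 11 4 2 9)(10 12)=[3, 1, 9, 6, 2, 5, 11, 7, 8, 0, 12, 4, 10]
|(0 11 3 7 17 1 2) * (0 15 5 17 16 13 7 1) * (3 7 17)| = |(0 11 7 16 13 17)(1 2 15 5 3)| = 30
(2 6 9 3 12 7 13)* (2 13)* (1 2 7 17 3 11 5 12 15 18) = [0, 2, 6, 15, 4, 12, 9, 7, 8, 11, 10, 5, 17, 13, 14, 18, 16, 3, 1] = (1 2 6 9 11 5 12 17 3 15 18)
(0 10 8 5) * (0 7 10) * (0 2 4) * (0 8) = [2, 1, 4, 3, 8, 7, 6, 10, 5, 9, 0] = (0 2 4 8 5 7 10)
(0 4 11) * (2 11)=(0 4 2 11)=[4, 1, 11, 3, 2, 5, 6, 7, 8, 9, 10, 0]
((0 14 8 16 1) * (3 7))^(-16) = (0 1 16 8 14)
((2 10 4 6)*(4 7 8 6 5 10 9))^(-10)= ((2 9 4 5 10 7 8 6))^(-10)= (2 8 10 4)(5 9 6 7)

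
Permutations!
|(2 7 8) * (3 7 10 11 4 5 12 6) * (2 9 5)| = 28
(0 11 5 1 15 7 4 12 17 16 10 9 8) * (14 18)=(0 11 5 1 15 7 4 12 17 16 10 9 8)(14 18)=[11, 15, 2, 3, 12, 1, 6, 4, 0, 8, 9, 5, 17, 13, 18, 7, 10, 16, 14]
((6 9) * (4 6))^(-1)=(4 9 6)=((4 6 9))^(-1)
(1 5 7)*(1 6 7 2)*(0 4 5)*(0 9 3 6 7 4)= [0, 9, 1, 6, 5, 2, 4, 7, 8, 3]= (1 9 3 6 4 5 2)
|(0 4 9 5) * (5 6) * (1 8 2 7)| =20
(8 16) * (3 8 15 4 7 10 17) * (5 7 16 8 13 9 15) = (3 13 9 15 4 16 5 7 10 17) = [0, 1, 2, 13, 16, 7, 6, 10, 8, 15, 17, 11, 12, 9, 14, 4, 5, 3]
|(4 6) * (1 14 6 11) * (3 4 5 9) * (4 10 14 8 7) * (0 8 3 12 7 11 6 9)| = |(0 8 11 1 3 10 14 9 12 7 4 6 5)| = 13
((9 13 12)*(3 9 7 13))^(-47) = ((3 9)(7 13 12))^(-47) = (3 9)(7 13 12)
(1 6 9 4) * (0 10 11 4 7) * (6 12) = [10, 12, 2, 3, 1, 5, 9, 0, 8, 7, 11, 4, 6] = (0 10 11 4 1 12 6 9 7)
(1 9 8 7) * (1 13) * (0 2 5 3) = [2, 9, 5, 0, 4, 3, 6, 13, 7, 8, 10, 11, 12, 1] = (0 2 5 3)(1 9 8 7 13)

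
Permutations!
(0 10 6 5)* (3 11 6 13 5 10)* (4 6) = (0 3 11 4 6 10 13 5) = [3, 1, 2, 11, 6, 0, 10, 7, 8, 9, 13, 4, 12, 5]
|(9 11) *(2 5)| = 2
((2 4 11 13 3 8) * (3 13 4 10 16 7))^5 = (2 8 3 7 16 10)(4 11)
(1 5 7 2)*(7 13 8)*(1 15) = [0, 5, 15, 3, 4, 13, 6, 2, 7, 9, 10, 11, 12, 8, 14, 1] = (1 5 13 8 7 2 15)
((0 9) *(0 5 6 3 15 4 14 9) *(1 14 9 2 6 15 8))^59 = ((1 14 2 6 3 8)(4 9 5 15))^59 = (1 8 3 6 2 14)(4 15 5 9)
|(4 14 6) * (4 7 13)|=5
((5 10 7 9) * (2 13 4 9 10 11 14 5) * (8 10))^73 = (2 13 4 9)(5 11 14)(7 8 10)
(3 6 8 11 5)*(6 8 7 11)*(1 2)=(1 2)(3 8 6 7 11 5)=[0, 2, 1, 8, 4, 3, 7, 11, 6, 9, 10, 5]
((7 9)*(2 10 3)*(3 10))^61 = ((10)(2 3)(7 9))^61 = (10)(2 3)(7 9)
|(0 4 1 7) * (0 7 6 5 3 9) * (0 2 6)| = |(0 4 1)(2 6 5 3 9)| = 15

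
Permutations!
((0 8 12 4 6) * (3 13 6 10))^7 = (0 6 13 3 10 4 12 8)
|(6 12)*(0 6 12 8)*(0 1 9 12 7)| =|(0 6 8 1 9 12 7)| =7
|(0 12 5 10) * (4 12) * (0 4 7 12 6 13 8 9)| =|(0 7 12 5 10 4 6 13 8 9)| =10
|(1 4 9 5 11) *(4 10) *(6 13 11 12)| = |(1 10 4 9 5 12 6 13 11)| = 9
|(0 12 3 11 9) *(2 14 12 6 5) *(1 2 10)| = 11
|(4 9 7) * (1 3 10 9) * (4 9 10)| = 6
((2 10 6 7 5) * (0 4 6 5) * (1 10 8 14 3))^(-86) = ((0 4 6 7)(1 10 5 2 8 14 3))^(-86) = (0 6)(1 14 2 10 3 8 5)(4 7)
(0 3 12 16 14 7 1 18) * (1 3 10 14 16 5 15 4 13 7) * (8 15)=(0 10 14 1 18)(3 12 5 8 15 4 13 7)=[10, 18, 2, 12, 13, 8, 6, 3, 15, 9, 14, 11, 5, 7, 1, 4, 16, 17, 0]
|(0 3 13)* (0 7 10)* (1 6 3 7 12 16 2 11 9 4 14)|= 33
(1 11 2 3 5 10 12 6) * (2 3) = (1 11 3 5 10 12 6) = [0, 11, 2, 5, 4, 10, 1, 7, 8, 9, 12, 3, 6]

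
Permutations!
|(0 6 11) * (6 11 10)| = 2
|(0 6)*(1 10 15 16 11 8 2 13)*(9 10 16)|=|(0 6)(1 16 11 8 2 13)(9 10 15)|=6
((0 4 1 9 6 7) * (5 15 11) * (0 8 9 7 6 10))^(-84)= (15)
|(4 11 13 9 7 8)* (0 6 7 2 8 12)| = 12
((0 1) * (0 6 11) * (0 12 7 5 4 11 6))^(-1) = (0 1)(4 5 7 12 11)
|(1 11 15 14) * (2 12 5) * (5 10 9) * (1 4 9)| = |(1 11 15 14 4 9 5 2 12 10)| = 10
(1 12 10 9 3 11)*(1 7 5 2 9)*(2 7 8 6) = (1 12 10)(2 9 3 11 8 6)(5 7) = [0, 12, 9, 11, 4, 7, 2, 5, 6, 3, 1, 8, 10]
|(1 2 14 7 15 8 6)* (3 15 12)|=9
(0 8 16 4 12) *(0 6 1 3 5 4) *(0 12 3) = (0 8 16 12 6 1)(3 5 4) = [8, 0, 2, 5, 3, 4, 1, 7, 16, 9, 10, 11, 6, 13, 14, 15, 12]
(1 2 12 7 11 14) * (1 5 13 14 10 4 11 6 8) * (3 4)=(1 2 12 7 6 8)(3 4 11 10)(5 13 14)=[0, 2, 12, 4, 11, 13, 8, 6, 1, 9, 3, 10, 7, 14, 5]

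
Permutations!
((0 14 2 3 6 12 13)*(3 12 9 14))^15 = ((0 3 6 9 14 2 12 13))^15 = (0 13 12 2 14 9 6 3)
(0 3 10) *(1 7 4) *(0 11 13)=(0 3 10 11 13)(1 7 4)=[3, 7, 2, 10, 1, 5, 6, 4, 8, 9, 11, 13, 12, 0]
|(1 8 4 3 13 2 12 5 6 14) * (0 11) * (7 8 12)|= |(0 11)(1 12 5 6 14)(2 7 8 4 3 13)|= 30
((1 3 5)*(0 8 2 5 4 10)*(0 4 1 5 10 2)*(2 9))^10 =((0 8)(1 3)(2 10 4 9))^10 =(2 4)(9 10)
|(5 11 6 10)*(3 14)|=|(3 14)(5 11 6 10)|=4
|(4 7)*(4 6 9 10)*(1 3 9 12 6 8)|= |(1 3 9 10 4 7 8)(6 12)|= 14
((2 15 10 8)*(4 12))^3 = (2 8 10 15)(4 12) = ((2 15 10 8)(4 12))^3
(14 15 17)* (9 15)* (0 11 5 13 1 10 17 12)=(0 11 5 13 1 10 17 14 9 15 12)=[11, 10, 2, 3, 4, 13, 6, 7, 8, 15, 17, 5, 0, 1, 9, 12, 16, 14]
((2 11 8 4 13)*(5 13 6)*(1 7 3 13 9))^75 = ((1 7 3 13 2 11 8 4 6 5 9))^75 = (1 5 4 11 13 7 9 6 8 2 3)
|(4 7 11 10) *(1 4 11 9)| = 4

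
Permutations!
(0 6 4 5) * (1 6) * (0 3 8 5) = (0 1 6 4)(3 8 5) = [1, 6, 2, 8, 0, 3, 4, 7, 5]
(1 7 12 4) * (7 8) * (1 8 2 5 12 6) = [0, 2, 5, 3, 8, 12, 1, 6, 7, 9, 10, 11, 4] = (1 2 5 12 4 8 7 6)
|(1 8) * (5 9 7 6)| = |(1 8)(5 9 7 6)| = 4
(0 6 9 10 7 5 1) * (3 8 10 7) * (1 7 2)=(0 6 9 2 1)(3 8 10)(5 7)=[6, 0, 1, 8, 4, 7, 9, 5, 10, 2, 3]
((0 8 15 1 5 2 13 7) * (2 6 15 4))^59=(0 7 13 2 4 8)(1 15 6 5)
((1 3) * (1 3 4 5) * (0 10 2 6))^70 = (0 2)(1 4 5)(6 10)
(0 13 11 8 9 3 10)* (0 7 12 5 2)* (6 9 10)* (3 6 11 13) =(13)(0 3 11 8 10 7 12 5 2)(6 9) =[3, 1, 0, 11, 4, 2, 9, 12, 10, 6, 7, 8, 5, 13]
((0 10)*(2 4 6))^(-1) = ((0 10)(2 4 6))^(-1) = (0 10)(2 6 4)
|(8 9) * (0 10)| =2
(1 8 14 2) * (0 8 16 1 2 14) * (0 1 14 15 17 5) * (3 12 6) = (0 8 1 16 14 15 17 5)(3 12 6) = [8, 16, 2, 12, 4, 0, 3, 7, 1, 9, 10, 11, 6, 13, 15, 17, 14, 5]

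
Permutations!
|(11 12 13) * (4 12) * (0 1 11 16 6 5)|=9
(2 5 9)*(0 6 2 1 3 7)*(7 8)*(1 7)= [6, 3, 5, 8, 4, 9, 2, 0, 1, 7]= (0 6 2 5 9 7)(1 3 8)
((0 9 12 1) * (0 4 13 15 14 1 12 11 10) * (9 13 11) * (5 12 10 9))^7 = ((0 13 15 14 1 4 11 9 5 12 10))^7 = (0 9 14 10 11 15 12 4 13 5 1)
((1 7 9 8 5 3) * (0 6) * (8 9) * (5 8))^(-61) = (9)(0 6)(1 3 5 7)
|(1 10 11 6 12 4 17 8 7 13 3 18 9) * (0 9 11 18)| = 14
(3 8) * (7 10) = (3 8)(7 10) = [0, 1, 2, 8, 4, 5, 6, 10, 3, 9, 7]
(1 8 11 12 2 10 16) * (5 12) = (1 8 11 5 12 2 10 16) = [0, 8, 10, 3, 4, 12, 6, 7, 11, 9, 16, 5, 2, 13, 14, 15, 1]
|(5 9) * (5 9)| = 1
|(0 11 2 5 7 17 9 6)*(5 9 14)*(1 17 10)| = |(0 11 2 9 6)(1 17 14 5 7 10)| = 30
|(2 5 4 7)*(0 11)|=4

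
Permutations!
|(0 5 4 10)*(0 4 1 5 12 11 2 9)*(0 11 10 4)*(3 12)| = |(0 3 12 10)(1 5)(2 9 11)| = 12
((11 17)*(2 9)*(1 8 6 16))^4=(17)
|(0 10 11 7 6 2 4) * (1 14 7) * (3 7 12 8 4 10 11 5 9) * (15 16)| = 14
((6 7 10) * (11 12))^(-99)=((6 7 10)(11 12))^(-99)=(11 12)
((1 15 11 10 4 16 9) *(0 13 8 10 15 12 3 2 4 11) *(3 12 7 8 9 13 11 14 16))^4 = (0 11 15)(1 14)(2 4 3)(7 16)(8 13)(9 10)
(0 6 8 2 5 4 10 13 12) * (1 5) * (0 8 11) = (0 6 11)(1 5 4 10 13 12 8 2) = [6, 5, 1, 3, 10, 4, 11, 7, 2, 9, 13, 0, 8, 12]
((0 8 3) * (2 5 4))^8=(0 3 8)(2 4 5)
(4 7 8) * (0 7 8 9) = [7, 1, 2, 3, 8, 5, 6, 9, 4, 0] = (0 7 9)(4 8)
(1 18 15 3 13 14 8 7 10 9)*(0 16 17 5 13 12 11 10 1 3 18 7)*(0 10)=(0 16 17 5 13 14 8 10 9 3 12 11)(1 7)(15 18)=[16, 7, 2, 12, 4, 13, 6, 1, 10, 3, 9, 0, 11, 14, 8, 18, 17, 5, 15]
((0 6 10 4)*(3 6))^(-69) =(0 3 6 10 4)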